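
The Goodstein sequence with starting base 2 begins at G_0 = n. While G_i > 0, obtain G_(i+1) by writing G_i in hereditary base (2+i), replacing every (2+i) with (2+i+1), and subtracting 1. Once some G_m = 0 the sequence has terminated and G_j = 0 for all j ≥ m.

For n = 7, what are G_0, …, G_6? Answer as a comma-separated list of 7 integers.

7, 30, 259, 3127, 46657, 823543, 16777215

i=0: 7 = 2^2 + 2 + 1 (b=2); 2→3: 3^3 + 3 + 1 = 31; 31−1 = 30
i=1: 30 = 3^3 + 3 (b=3); 3→4: 4^4 + 4 = 260; 260−1 = 259
i=2: 259 = 4^4 + 3 (b=4); 4→5: 5^5 + 3 = 3128; 3128−1 = 3127
i=3: 3127 = 5^5 + 2 (b=5); 5→6: 6^6 + 2 = 46658; 46658−1 = 46657
i=4: 46657 = 6^6 + 1 (b=6); 6→7: 7^7 + 1 = 823544; 823544−1 = 823543
i=5: 823543 = 7^7 (b=7); 7→8: 8^8 = 16777216; 16777216−1 = 16777215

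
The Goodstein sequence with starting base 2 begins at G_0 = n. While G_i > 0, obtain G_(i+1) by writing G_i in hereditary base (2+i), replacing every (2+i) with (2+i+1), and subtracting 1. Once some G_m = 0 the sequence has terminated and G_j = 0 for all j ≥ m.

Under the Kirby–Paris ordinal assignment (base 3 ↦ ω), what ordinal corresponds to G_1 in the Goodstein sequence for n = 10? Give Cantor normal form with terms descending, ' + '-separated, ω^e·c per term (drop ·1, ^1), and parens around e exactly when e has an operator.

step 0: 10 = 2^(2 + 1) + 2; sub 3 for 2: 3^(3 + 1) + 3; = 84; G_1 = 84−1 = 83
step 1: 83 = 3^(3 + 1) + 2; sub 4 for 3: 4^(4 + 1) + 2; = 1026; G_2 = 1026−1 = 1025

ω^(ω + 1) + 2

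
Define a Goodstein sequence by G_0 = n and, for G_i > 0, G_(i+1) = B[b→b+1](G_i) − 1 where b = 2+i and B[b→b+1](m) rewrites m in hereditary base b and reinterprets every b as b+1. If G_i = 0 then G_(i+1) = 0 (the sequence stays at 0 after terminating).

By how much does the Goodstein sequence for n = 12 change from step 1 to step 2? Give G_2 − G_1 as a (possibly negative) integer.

[0] 12 ≡ 2^(2 + 1) + 2^2 (base 2). Lift 3: 108. −1: 107.
[1] 107 ≡ 3^(3 + 1) + 2·3^2 + 2·3 + 2 (base 3). Lift 4: 1066. −1: 1065.

958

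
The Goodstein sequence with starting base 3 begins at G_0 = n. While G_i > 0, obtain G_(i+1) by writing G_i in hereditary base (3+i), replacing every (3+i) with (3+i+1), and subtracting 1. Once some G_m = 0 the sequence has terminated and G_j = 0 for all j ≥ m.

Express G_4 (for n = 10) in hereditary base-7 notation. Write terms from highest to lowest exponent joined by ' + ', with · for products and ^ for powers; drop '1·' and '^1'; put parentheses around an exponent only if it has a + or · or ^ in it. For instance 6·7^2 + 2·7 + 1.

4·7 + 2

G_0 = 10. HB_3(10) = 3^2 + 1. Bump = 17. G_1 = 16.
G_1 = 16. HB_4(16) = 4^2. Bump = 25. G_2 = 24.
G_2 = 24. HB_5(24) = 4·5 + 4. Bump = 28. G_3 = 27.
G_3 = 27. HB_6(27) = 4·6 + 3. Bump = 31. G_4 = 30.
G_4 = 30. HB_7(30) = 4·7 + 2. Bump = 34. G_5 = 33.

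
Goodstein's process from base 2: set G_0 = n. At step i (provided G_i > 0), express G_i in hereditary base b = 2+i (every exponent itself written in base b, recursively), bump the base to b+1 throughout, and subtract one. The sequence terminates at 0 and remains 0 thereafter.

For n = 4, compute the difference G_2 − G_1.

[0] 4 ≡ 2^2 (base 2). Lift 3: 27. −1: 26.
[1] 26 ≡ 2·3^2 + 2·3 + 2 (base 3). Lift 4: 42. −1: 41.

15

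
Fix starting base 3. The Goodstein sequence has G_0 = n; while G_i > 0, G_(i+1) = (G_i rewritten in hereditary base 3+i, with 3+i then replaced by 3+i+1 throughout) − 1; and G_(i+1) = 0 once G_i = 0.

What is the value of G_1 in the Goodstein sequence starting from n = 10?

G_0 = 10. HB_3(10) = 3^2 + 1. Bump = 17. G_1 = 16.
G_1 = 16. HB_4(16) = 4^2. Bump = 25. G_2 = 24.

16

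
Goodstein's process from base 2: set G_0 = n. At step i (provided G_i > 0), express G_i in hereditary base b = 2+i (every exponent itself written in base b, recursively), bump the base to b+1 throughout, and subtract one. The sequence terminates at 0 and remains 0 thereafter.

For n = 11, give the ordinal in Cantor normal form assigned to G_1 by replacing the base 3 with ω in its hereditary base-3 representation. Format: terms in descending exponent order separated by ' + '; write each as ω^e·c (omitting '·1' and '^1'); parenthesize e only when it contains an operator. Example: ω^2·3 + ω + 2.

ω^(ω + 1) + ω

base 2: 11 = 2^(2 + 1) + 2 + 1; at 3: 3^(3 + 1) + 3 + 1 = 85; next = 84
base 3: 84 = 3^(3 + 1) + 3; at 4: 4^(4 + 1) + 4 = 1028; next = 1027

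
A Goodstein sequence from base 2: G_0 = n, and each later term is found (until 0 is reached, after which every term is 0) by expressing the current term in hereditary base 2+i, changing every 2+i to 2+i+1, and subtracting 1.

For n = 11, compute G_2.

1027

11 —HB2→ 2^(2 + 1) + 2 + 1 —bump→ 3^(3 + 1) + 3 + 1 = 85 —(−1)→ 84
84 —HB3→ 3^(3 + 1) + 3 —bump→ 4^(4 + 1) + 4 = 1028 —(−1)→ 1027
1027 —HB4→ 4^(4 + 1) + 3 —bump→ 5^(5 + 1) + 3 = 15628 —(−1)→ 15627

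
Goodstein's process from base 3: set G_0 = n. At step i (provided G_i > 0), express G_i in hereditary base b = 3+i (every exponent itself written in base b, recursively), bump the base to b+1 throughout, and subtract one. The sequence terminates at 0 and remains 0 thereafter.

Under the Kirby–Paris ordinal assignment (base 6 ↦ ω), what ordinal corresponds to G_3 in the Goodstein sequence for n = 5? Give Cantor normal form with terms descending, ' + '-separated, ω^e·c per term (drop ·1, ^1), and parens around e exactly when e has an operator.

5

base 3: 5 = 3 + 2; at 4: 4 + 2 = 6; next = 5
base 4: 5 = 4 + 1; at 5: 5 + 1 = 6; next = 5
base 5: 5 = 5; at 6: 6 = 6; next = 5
base 6: 5 = 5; at 7: 5 = 5; next = 4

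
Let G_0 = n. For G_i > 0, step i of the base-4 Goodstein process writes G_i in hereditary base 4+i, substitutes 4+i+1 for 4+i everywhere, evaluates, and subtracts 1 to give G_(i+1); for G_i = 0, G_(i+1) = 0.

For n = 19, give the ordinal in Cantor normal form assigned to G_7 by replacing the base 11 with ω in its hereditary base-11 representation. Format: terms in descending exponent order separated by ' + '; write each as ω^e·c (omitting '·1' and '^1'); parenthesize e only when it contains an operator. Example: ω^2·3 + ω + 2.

ω·7 + 4

G_0 = 19. HB_4(19) = 4^2 + 3. Bump = 28. G_1 = 27.
G_1 = 27. HB_5(27) = 5^2 + 2. Bump = 38. G_2 = 37.
G_2 = 37. HB_6(37) = 6^2 + 1. Bump = 50. G_3 = 49.
G_3 = 49. HB_7(49) = 7^2. Bump = 64. G_4 = 63.
G_4 = 63. HB_8(63) = 7·8 + 7. Bump = 70. G_5 = 69.
G_5 = 69. HB_9(69) = 7·9 + 6. Bump = 76. G_6 = 75.
G_6 = 75. HB_10(75) = 7·10 + 5. Bump = 82. G_7 = 81.
G_7 = 81. HB_11(81) = 7·11 + 4. Bump = 88. G_8 = 87.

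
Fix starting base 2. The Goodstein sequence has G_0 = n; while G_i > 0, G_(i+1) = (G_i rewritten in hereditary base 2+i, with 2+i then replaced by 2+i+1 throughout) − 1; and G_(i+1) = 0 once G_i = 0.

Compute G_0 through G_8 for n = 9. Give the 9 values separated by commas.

9, 81, 1023, 9842, 140743, 2471826, 50333399, 1162263921, 30000003325

i=0: 9 = 2^(2 + 1) + 1 (b=2); 2→3: 3^(3 + 1) + 1 = 82; 82−1 = 81
i=1: 81 = 3^(3 + 1) (b=3); 3→4: 4^(4 + 1) = 1024; 1024−1 = 1023
i=2: 1023 = 3·4^4 + 3·4^3 + 3·4^2 + 3·4 + 3 (b=4); 4→5: 3·5^5 + 3·5^3 + 3·5^2 + 3·5 + 3 = 9843; 9843−1 = 9842
i=3: 9842 = 3·5^5 + 3·5^3 + 3·5^2 + 3·5 + 2 (b=5); 5→6: 3·6^6 + 3·6^3 + 3·6^2 + 3·6 + 2 = 140744; 140744−1 = 140743
i=4: 140743 = 3·6^6 + 3·6^3 + 3·6^2 + 3·6 + 1 (b=6); 6→7: 3·7^7 + 3·7^3 + 3·7^2 + 3·7 + 1 = 2471827; 2471827−1 = 2471826
i=5: 2471826 = 3·7^7 + 3·7^3 + 3·7^2 + 3·7 (b=7); 7→8: 3·8^8 + 3·8^3 + 3·8^2 + 3·8 = 50333400; 50333400−1 = 50333399
i=6: 50333399 = 3·8^8 + 3·8^3 + 3·8^2 + 2·8 + 7 (b=8); 8→9: 3·9^9 + 3·9^3 + 3·9^2 + 2·9 + 7 = 1162263922; 1162263922−1 = 1162263921
i=7: 1162263921 = 3·9^9 + 3·9^3 + 3·9^2 + 2·9 + 6 (b=9); 9→10: 3·10^10 + 3·10^3 + 3·10^2 + 2·10 + 6 = 30000003326; 30000003326−1 = 30000003325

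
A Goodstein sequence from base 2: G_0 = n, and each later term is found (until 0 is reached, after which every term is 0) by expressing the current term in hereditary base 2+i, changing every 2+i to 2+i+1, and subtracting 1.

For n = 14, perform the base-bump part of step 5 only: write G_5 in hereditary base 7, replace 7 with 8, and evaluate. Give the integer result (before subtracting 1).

step 0: 14 = 2^(2 + 1) + 2^2 + 2; sub 3 for 2: 3^(3 + 1) + 3^3 + 3; = 111; G_1 = 111−1 = 110
step 1: 110 = 3^(3 + 1) + 3^3 + 2; sub 4 for 3: 4^(4 + 1) + 4^4 + 2; = 1282; G_2 = 1282−1 = 1281
step 2: 1281 = 4^(4 + 1) + 4^4 + 1; sub 5 for 4: 5^(5 + 1) + 5^5 + 1; = 18751; G_3 = 18751−1 = 18750
step 3: 18750 = 5^(5 + 1) + 5^5; sub 6 for 5: 6^(6 + 1) + 6^6; = 326592; G_4 = 326592−1 = 326591
step 4: 326591 = 6^(6 + 1) + 5·6^5 + 5·6^4 + 5·6^3 + 5·6^2 + 5·6 + 5; sub 7 for 6: 7^(7 + 1) + 5·7^5 + 5·7^4 + 5·7^3 + 5·7^2 + 5·7 + 5; = 5862841; G_5 = 5862841−1 = 5862840

134404972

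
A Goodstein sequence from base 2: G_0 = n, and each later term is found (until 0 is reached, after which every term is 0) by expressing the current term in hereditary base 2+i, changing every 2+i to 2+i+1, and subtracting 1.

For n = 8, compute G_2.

(0) 8|_2 = 2^(2 + 1) ↦ 3^(3 + 1)|_3 = 81 ⇒ 80
(1) 80|_3 = 2·3^3 + 2·3^2 + 2·3 + 2 ↦ 2·4^4 + 2·4^2 + 2·4 + 2|_4 = 554 ⇒ 553
(2) 553|_4 = 2·4^4 + 2·4^2 + 2·4 + 1 ↦ 2·5^5 + 2·5^2 + 2·5 + 1|_5 = 6311 ⇒ 6310

553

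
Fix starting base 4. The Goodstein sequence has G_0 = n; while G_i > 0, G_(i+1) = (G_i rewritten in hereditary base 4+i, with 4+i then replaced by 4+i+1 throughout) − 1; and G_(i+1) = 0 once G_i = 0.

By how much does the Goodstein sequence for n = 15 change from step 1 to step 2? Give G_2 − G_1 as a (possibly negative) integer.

base 4: 15 = 3·4 + 3; at 5: 3·5 + 3 = 18; next = 17
base 5: 17 = 3·5 + 2; at 6: 3·6 + 2 = 20; next = 19

2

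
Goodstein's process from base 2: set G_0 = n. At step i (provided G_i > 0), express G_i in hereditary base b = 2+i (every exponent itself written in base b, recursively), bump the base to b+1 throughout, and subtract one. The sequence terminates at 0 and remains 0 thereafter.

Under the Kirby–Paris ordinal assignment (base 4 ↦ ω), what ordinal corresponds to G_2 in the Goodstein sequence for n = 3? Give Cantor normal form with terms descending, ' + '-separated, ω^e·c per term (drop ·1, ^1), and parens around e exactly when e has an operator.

3

G_0=3  [base 2] 2 + 1  →[2↦3]→  3 + 1 = 4  −1 ⇒ G_1=3
G_1=3  [base 3] 3  →[3↦4]→  4 = 4  −1 ⇒ G_2=3
G_2=3  [base 4] 3  →[4↦5]→  3 = 3  −1 ⇒ G_3=2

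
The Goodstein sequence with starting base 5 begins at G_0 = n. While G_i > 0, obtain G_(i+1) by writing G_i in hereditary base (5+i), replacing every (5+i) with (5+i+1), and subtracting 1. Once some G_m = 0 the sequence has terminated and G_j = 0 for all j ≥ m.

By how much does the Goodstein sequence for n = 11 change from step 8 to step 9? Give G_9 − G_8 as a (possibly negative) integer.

0

base 5: 11 = 2·5 + 1; at 6: 2·6 + 1 = 13; next = 12
base 6: 12 = 2·6; at 7: 2·7 = 14; next = 13
base 7: 13 = 7 + 6; at 8: 8 + 6 = 14; next = 13
base 8: 13 = 8 + 5; at 9: 9 + 5 = 14; next = 13
base 9: 13 = 9 + 4; at 10: 10 + 4 = 14; next = 13
base 10: 13 = 10 + 3; at 11: 11 + 3 = 14; next = 13
base 11: 13 = 11 + 2; at 12: 12 + 2 = 14; next = 13
base 12: 13 = 12 + 1; at 13: 13 + 1 = 14; next = 13
base 13: 13 = 13; at 14: 14 = 14; next = 13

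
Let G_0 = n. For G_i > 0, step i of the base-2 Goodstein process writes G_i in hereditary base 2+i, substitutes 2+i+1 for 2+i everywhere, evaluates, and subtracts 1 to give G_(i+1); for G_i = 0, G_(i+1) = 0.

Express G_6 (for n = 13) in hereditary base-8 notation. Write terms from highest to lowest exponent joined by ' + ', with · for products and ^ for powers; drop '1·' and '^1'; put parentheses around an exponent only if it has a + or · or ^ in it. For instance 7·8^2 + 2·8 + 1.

(0) 13|_2 = 2^(2 + 1) + 2^2 + 1 ↦ 3^(3 + 1) + 3^3 + 1|_3 = 109 ⇒ 108
(1) 108|_3 = 3^(3 + 1) + 3^3 ↦ 4^(4 + 1) + 4^4|_4 = 1280 ⇒ 1279
(2) 1279|_4 = 4^(4 + 1) + 3·4^3 + 3·4^2 + 3·4 + 3 ↦ 5^(5 + 1) + 3·5^3 + 3·5^2 + 3·5 + 3|_5 = 16093 ⇒ 16092
(3) 16092|_5 = 5^(5 + 1) + 3·5^3 + 3·5^2 + 3·5 + 2 ↦ 6^(6 + 1) + 3·6^3 + 3·6^2 + 3·6 + 2|_6 = 280712 ⇒ 280711
(4) 280711|_6 = 6^(6 + 1) + 3·6^3 + 3·6^2 + 3·6 + 1 ↦ 7^(7 + 1) + 3·7^3 + 3·7^2 + 3·7 + 1|_7 = 5765999 ⇒ 5765998
(5) 5765998|_7 = 7^(7 + 1) + 3·7^3 + 3·7^2 + 3·7 ↦ 8^(8 + 1) + 3·8^3 + 3·8^2 + 3·8|_8 = 134219480 ⇒ 134219479
(6) 134219479|_8 = 8^(8 + 1) + 3·8^3 + 3·8^2 + 2·8 + 7 ↦ 9^(9 + 1) + 3·9^3 + 3·9^2 + 2·9 + 7|_9 = 3486786856 ⇒ 3486786855

8^(8 + 1) + 3·8^3 + 3·8^2 + 2·8 + 7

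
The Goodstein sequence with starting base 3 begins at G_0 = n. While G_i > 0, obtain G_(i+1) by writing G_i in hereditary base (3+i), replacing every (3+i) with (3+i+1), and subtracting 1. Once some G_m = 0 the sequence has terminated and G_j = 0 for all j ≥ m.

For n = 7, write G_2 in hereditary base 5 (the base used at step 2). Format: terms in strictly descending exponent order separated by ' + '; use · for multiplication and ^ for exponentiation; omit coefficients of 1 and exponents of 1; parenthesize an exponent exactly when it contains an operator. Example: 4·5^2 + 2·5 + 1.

5 + 4

base 3: 7 = 2·3 + 1; at 4: 2·4 + 1 = 9; next = 8
base 4: 8 = 2·4; at 5: 2·5 = 10; next = 9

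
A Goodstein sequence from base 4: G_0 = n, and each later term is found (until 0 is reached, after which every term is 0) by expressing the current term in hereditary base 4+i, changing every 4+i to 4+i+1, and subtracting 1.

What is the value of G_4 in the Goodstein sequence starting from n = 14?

step 0: 14 = 3·4 + 2; sub 5 for 4: 3·5 + 2; = 17; G_1 = 17−1 = 16
step 1: 16 = 3·5 + 1; sub 6 for 5: 3·6 + 1; = 19; G_2 = 19−1 = 18
step 2: 18 = 3·6; sub 7 for 6: 3·7; = 21; G_3 = 21−1 = 20
step 3: 20 = 2·7 + 6; sub 8 for 7: 2·8 + 6; = 22; G_4 = 22−1 = 21
step 4: 21 = 2·8 + 5; sub 9 for 8: 2·9 + 5; = 23; G_5 = 23−1 = 22

21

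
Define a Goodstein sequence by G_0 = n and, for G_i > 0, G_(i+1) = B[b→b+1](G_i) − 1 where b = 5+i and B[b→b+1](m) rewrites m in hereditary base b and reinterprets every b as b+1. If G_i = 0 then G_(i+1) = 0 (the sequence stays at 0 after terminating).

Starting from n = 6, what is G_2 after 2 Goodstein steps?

6

G_0=6  [base 5] 5 + 1  →[5↦6]→  6 + 1 = 7  −1 ⇒ G_1=6
G_1=6  [base 6] 6  →[6↦7]→  7 = 7  −1 ⇒ G_2=6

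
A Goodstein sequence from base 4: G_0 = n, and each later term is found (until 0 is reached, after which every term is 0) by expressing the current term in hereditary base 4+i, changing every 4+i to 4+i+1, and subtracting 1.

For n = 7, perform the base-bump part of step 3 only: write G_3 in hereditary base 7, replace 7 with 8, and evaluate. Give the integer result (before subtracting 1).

8

G_0=7  [base 4] 4 + 3  →[4↦5]→  5 + 3 = 8  −1 ⇒ G_1=7
G_1=7  [base 5] 5 + 2  →[5↦6]→  6 + 2 = 8  −1 ⇒ G_2=7
G_2=7  [base 6] 6 + 1  →[6↦7]→  7 + 1 = 8  −1 ⇒ G_3=7
G_3=7  [base 7] 7  →[7↦8]→  8 = 8  −1 ⇒ G_4=7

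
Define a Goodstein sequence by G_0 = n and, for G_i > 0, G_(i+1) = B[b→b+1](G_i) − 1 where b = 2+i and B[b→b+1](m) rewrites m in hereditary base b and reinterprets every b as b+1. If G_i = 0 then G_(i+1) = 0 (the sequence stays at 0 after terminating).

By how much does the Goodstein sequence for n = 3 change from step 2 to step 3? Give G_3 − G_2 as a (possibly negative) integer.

3 —HB2→ 2 + 1 —bump→ 3 + 1 = 4 —(−1)→ 3
3 —HB3→ 3 —bump→ 4 = 4 —(−1)→ 3
3 —HB4→ 3 —bump→ 3 = 3 —(−1)→ 2

-1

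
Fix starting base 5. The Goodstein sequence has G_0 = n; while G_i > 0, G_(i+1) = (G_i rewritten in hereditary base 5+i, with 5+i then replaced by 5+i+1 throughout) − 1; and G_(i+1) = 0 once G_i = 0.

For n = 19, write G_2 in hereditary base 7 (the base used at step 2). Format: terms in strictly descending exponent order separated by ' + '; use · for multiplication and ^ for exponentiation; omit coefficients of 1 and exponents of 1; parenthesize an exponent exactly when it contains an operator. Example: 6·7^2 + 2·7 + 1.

3·7 + 2

G_0 = 19. HB_5(19) = 3·5 + 4. Bump = 22. G_1 = 21.
G_1 = 21. HB_6(21) = 3·6 + 3. Bump = 24. G_2 = 23.
G_2 = 23. HB_7(23) = 3·7 + 2. Bump = 26. G_3 = 25.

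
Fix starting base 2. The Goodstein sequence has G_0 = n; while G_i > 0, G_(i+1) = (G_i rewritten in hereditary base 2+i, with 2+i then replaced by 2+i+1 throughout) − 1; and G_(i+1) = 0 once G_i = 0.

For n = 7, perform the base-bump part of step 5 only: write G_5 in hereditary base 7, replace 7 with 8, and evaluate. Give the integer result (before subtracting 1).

16777216

(0) 7|_2 = 2^2 + 2 + 1 ↦ 3^3 + 3 + 1|_3 = 31 ⇒ 30
(1) 30|_3 = 3^3 + 3 ↦ 4^4 + 4|_4 = 260 ⇒ 259
(2) 259|_4 = 4^4 + 3 ↦ 5^5 + 3|_5 = 3128 ⇒ 3127
(3) 3127|_5 = 5^5 + 2 ↦ 6^6 + 2|_6 = 46658 ⇒ 46657
(4) 46657|_6 = 6^6 + 1 ↦ 7^7 + 1|_7 = 823544 ⇒ 823543
(5) 823543|_7 = 7^7 ↦ 8^8|_8 = 16777216 ⇒ 16777215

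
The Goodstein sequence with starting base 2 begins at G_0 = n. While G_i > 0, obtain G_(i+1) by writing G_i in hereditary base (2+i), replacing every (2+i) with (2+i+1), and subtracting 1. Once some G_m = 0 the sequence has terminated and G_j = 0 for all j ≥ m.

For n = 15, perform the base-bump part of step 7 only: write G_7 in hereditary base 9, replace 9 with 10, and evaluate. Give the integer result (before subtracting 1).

step 0: 15 = 2^(2 + 1) + 2^2 + 2 + 1; sub 3 for 2: 3^(3 + 1) + 3^3 + 3 + 1; = 112; G_1 = 112−1 = 111
step 1: 111 = 3^(3 + 1) + 3^3 + 3; sub 4 for 3: 4^(4 + 1) + 4^4 + 4; = 1284; G_2 = 1284−1 = 1283
step 2: 1283 = 4^(4 + 1) + 4^4 + 3; sub 5 for 4: 5^(5 + 1) + 5^5 + 3; = 18753; G_3 = 18753−1 = 18752
step 3: 18752 = 5^(5 + 1) + 5^5 + 2; sub 6 for 5: 6^(6 + 1) + 6^6 + 2; = 326594; G_4 = 326594−1 = 326593
step 4: 326593 = 6^(6 + 1) + 6^6 + 1; sub 7 for 6: 7^(7 + 1) + 7^7 + 1; = 6588345; G_5 = 6588345−1 = 6588344
step 5: 6588344 = 7^(7 + 1) + 7^7; sub 8 for 7: 8^(8 + 1) + 8^8; = 150994944; G_6 = 150994944−1 = 150994943
step 6: 150994943 = 8^(8 + 1) + 7·8^7 + 7·8^6 + 7·8^5 + 7·8^4 + 7·8^3 + 7·8^2 + 7·8 + 7; sub 9 for 8: 9^(9 + 1) + 7·9^7 + 7·9^6 + 7·9^5 + 7·9^4 + 7·9^3 + 7·9^2 + 7·9 + 7; = 3524450281; G_7 = 3524450281−1 = 3524450280
step 7: 3524450280 = 9^(9 + 1) + 7·9^7 + 7·9^6 + 7·9^5 + 7·9^4 + 7·9^3 + 7·9^2 + 7·9 + 6; sub 10 for 9: 10^(10 + 1) + 7·10^7 + 7·10^6 + 7·10^5 + 7·10^4 + 7·10^3 + 7·10^2 + 7·10 + 6; = 100077777776; G_8 = 100077777776−1 = 100077777775

100077777776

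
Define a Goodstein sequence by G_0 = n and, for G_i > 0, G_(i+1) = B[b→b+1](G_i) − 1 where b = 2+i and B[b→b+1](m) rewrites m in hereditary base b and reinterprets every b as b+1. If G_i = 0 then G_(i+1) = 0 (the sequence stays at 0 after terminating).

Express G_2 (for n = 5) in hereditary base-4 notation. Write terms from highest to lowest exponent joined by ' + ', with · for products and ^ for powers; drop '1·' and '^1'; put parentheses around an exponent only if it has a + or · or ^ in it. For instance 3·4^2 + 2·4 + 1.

G_0 = 5. HB_2(5) = 2^2 + 1. Bump = 28. G_1 = 27.
G_1 = 27. HB_3(27) = 3^3. Bump = 256. G_2 = 255.
G_2 = 255. HB_4(255) = 3·4^3 + 3·4^2 + 3·4 + 3. Bump = 468. G_3 = 467.

3·4^3 + 3·4^2 + 3·4 + 3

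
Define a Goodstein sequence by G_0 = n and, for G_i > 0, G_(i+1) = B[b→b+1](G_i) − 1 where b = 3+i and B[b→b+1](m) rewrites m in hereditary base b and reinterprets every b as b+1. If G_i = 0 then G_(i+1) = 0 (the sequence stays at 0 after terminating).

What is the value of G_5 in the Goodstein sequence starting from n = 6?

7

i=0: 6 = 2·3 (b=3); 3→4: 2·4 = 8; 8−1 = 7
i=1: 7 = 4 + 3 (b=4); 4→5: 5 + 3 = 8; 8−1 = 7
i=2: 7 = 5 + 2 (b=5); 5→6: 6 + 2 = 8; 8−1 = 7
i=3: 7 = 6 + 1 (b=6); 6→7: 7 + 1 = 8; 8−1 = 7
i=4: 7 = 7 (b=7); 7→8: 8 = 8; 8−1 = 7
i=5: 7 = 7 (b=8); 8→9: 7 = 7; 7−1 = 6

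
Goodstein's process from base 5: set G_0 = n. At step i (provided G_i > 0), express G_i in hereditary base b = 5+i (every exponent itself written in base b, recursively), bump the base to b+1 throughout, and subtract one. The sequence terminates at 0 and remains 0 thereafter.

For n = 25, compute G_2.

39

step 0: 25 = 5^2; sub 6 for 5: 6^2; = 36; G_1 = 36−1 = 35
step 1: 35 = 5·6 + 5; sub 7 for 6: 5·7 + 5; = 40; G_2 = 40−1 = 39
step 2: 39 = 5·7 + 4; sub 8 for 7: 5·8 + 4; = 44; G_3 = 44−1 = 43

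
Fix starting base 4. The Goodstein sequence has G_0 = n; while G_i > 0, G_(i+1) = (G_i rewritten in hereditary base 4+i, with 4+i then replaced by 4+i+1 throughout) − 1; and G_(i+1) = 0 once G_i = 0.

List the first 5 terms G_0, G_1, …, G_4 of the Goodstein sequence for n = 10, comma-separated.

base 4: 10 = 2·4 + 2; at 5: 2·5 + 2 = 12; next = 11
base 5: 11 = 2·5 + 1; at 6: 2·6 + 1 = 13; next = 12
base 6: 12 = 2·6; at 7: 2·7 = 14; next = 13
base 7: 13 = 7 + 6; at 8: 8 + 6 = 14; next = 13

10, 11, 12, 13, 13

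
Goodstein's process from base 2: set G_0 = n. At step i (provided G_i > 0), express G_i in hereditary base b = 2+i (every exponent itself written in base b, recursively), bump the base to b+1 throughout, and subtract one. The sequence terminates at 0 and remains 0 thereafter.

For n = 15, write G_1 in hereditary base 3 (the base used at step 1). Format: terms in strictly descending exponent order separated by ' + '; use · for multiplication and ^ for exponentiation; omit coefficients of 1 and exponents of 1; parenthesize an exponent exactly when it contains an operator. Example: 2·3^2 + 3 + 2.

3^(3 + 1) + 3^3 + 3

15 —HB2→ 2^(2 + 1) + 2^2 + 2 + 1 —bump→ 3^(3 + 1) + 3^3 + 3 + 1 = 112 —(−1)→ 111
111 —HB3→ 3^(3 + 1) + 3^3 + 3 —bump→ 4^(4 + 1) + 4^4 + 4 = 1284 —(−1)→ 1283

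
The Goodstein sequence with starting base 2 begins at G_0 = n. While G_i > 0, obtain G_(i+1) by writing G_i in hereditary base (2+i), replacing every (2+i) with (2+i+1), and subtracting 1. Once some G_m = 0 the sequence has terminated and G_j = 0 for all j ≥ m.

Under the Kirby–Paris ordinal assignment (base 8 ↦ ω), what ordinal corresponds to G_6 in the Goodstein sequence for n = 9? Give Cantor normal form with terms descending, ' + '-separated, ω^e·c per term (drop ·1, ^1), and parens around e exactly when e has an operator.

[0] 9 ≡ 2^(2 + 1) + 1 (base 2). Lift 3: 82. −1: 81.
[1] 81 ≡ 3^(3 + 1) (base 3). Lift 4: 1024. −1: 1023.
[2] 1023 ≡ 3·4^4 + 3·4^3 + 3·4^2 + 3·4 + 3 (base 4). Lift 5: 9843. −1: 9842.
[3] 9842 ≡ 3·5^5 + 3·5^3 + 3·5^2 + 3·5 + 2 (base 5). Lift 6: 140744. −1: 140743.
[4] 140743 ≡ 3·6^6 + 3·6^3 + 3·6^2 + 3·6 + 1 (base 6). Lift 7: 2471827. −1: 2471826.
[5] 2471826 ≡ 3·7^7 + 3·7^3 + 3·7^2 + 3·7 (base 7). Lift 8: 50333400. −1: 50333399.

ω^ω·3 + ω^3·3 + ω^2·3 + ω·2 + 7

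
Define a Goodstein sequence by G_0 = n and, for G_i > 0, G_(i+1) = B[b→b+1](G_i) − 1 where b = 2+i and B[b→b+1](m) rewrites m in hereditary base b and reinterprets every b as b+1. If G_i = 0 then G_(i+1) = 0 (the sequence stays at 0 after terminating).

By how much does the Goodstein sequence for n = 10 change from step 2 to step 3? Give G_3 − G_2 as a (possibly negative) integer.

14600

G_0=10  [base 2] 2^(2 + 1) + 2  →[2↦3]→  3^(3 + 1) + 3 = 84  −1 ⇒ G_1=83
G_1=83  [base 3] 3^(3 + 1) + 2  →[3↦4]→  4^(4 + 1) + 2 = 1026  −1 ⇒ G_2=1025
G_2=1025  [base 4] 4^(4 + 1) + 1  →[4↦5]→  5^(5 + 1) + 1 = 15626  −1 ⇒ G_3=15625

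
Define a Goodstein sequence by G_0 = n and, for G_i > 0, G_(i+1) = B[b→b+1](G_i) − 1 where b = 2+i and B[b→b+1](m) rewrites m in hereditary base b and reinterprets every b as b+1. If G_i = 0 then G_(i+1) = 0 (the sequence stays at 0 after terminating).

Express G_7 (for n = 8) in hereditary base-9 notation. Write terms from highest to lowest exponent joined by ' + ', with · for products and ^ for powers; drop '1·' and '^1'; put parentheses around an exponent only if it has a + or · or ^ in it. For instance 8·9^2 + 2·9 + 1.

2·9^9 + 2·9^2 + 9 + 2

[0] 8 ≡ 2^(2 + 1) (base 2). Lift 3: 81. −1: 80.
[1] 80 ≡ 2·3^3 + 2·3^2 + 2·3 + 2 (base 3). Lift 4: 554. −1: 553.
[2] 553 ≡ 2·4^4 + 2·4^2 + 2·4 + 1 (base 4). Lift 5: 6311. −1: 6310.
[3] 6310 ≡ 2·5^5 + 2·5^2 + 2·5 (base 5). Lift 6: 93396. −1: 93395.
[4] 93395 ≡ 2·6^6 + 2·6^2 + 6 + 5 (base 6). Lift 7: 1647196. −1: 1647195.
[5] 1647195 ≡ 2·7^7 + 2·7^2 + 7 + 4 (base 7). Lift 8: 33554572. −1: 33554571.
[6] 33554571 ≡ 2·8^8 + 2·8^2 + 8 + 3 (base 8). Lift 9: 774841152. −1: 774841151.
[7] 774841151 ≡ 2·9^9 + 2·9^2 + 9 + 2 (base 9). Lift 10: 20000000212. −1: 20000000211.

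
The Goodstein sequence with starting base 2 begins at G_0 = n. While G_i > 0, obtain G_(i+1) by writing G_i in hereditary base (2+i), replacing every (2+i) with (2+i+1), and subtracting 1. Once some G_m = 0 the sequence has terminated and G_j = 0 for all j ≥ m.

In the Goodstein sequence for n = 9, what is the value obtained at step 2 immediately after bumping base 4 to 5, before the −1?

9843

G_0=9  [base 2] 2^(2 + 1) + 1  →[2↦3]→  3^(3 + 1) + 1 = 82  −1 ⇒ G_1=81
G_1=81  [base 3] 3^(3 + 1)  →[3↦4]→  4^(4 + 1) = 1024  −1 ⇒ G_2=1023
G_2=1023  [base 4] 3·4^4 + 3·4^3 + 3·4^2 + 3·4 + 3  →[4↦5]→  3·5^5 + 3·5^3 + 3·5^2 + 3·5 + 3 = 9843  −1 ⇒ G_3=9842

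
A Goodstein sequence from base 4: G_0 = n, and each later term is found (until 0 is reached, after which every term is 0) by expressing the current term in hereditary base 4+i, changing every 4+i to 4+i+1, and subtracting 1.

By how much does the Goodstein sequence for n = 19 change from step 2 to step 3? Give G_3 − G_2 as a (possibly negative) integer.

G_0 = 19. HB_4(19) = 4^2 + 3. Bump = 28. G_1 = 27.
G_1 = 27. HB_5(27) = 5^2 + 2. Bump = 38. G_2 = 37.
G_2 = 37. HB_6(37) = 6^2 + 1. Bump = 50. G_3 = 49.

12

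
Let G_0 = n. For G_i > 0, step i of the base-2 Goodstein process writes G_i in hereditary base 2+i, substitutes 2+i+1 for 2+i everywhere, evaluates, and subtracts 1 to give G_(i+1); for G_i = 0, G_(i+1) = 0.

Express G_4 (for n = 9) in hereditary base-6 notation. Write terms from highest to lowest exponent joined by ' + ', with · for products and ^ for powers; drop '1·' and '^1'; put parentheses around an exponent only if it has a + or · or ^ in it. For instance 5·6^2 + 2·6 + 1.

G_0 = 9. HB_2(9) = 2^(2 + 1) + 1. Bump = 82. G_1 = 81.
G_1 = 81. HB_3(81) = 3^(3 + 1). Bump = 1024. G_2 = 1023.
G_2 = 1023. HB_4(1023) = 3·4^4 + 3·4^3 + 3·4^2 + 3·4 + 3. Bump = 9843. G_3 = 9842.
G_3 = 9842. HB_5(9842) = 3·5^5 + 3·5^3 + 3·5^2 + 3·5 + 2. Bump = 140744. G_4 = 140743.
G_4 = 140743. HB_6(140743) = 3·6^6 + 3·6^3 + 3·6^2 + 3·6 + 1. Bump = 2471827. G_5 = 2471826.

3·6^6 + 3·6^3 + 3·6^2 + 3·6 + 1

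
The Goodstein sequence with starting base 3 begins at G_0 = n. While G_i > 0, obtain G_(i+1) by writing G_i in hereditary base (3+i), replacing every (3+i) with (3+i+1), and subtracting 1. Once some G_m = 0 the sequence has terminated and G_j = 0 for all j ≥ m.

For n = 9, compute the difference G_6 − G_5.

1

G_0=9  [base 3] 3^2  →[3↦4]→  4^2 = 16  −1 ⇒ G_1=15
G_1=15  [base 4] 3·4 + 3  →[4↦5]→  3·5 + 3 = 18  −1 ⇒ G_2=17
G_2=17  [base 5] 3·5 + 2  →[5↦6]→  3·6 + 2 = 20  −1 ⇒ G_3=19
G_3=19  [base 6] 3·6 + 1  →[6↦7]→  3·7 + 1 = 22  −1 ⇒ G_4=21
G_4=21  [base 7] 3·7  →[7↦8]→  3·8 = 24  −1 ⇒ G_5=23
G_5=23  [base 8] 2·8 + 7  →[8↦9]→  2·9 + 7 = 25  −1 ⇒ G_6=24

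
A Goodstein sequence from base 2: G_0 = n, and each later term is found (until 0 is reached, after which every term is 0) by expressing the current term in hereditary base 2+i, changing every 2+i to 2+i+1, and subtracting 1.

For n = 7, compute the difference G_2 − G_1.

229

step 0: 7 = 2^2 + 2 + 1; sub 3 for 2: 3^3 + 3 + 1; = 31; G_1 = 31−1 = 30
step 1: 30 = 3^3 + 3; sub 4 for 3: 4^4 + 4; = 260; G_2 = 260−1 = 259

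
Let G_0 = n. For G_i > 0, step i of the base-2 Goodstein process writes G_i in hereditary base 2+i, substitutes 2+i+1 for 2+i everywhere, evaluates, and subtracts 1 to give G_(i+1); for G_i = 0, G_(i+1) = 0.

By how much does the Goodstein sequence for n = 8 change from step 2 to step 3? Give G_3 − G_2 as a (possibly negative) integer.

(0) 8|_2 = 2^(2 + 1) ↦ 3^(3 + 1)|_3 = 81 ⇒ 80
(1) 80|_3 = 2·3^3 + 2·3^2 + 2·3 + 2 ↦ 2·4^4 + 2·4^2 + 2·4 + 2|_4 = 554 ⇒ 553
(2) 553|_4 = 2·4^4 + 2·4^2 + 2·4 + 1 ↦ 2·5^5 + 2·5^2 + 2·5 + 1|_5 = 6311 ⇒ 6310

5757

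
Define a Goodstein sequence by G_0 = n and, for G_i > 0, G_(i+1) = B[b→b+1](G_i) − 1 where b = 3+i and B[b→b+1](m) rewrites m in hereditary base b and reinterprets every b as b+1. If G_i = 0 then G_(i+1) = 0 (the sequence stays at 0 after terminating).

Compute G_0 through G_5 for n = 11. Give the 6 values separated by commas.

11, 17, 25, 35, 39, 43

G_0=11  [base 3] 3^2 + 2  →[3↦4]→  4^2 + 2 = 18  −1 ⇒ G_1=17
G_1=17  [base 4] 4^2 + 1  →[4↦5]→  5^2 + 1 = 26  −1 ⇒ G_2=25
G_2=25  [base 5] 5^2  →[5↦6]→  6^2 = 36  −1 ⇒ G_3=35
G_3=35  [base 6] 5·6 + 5  →[6↦7]→  5·7 + 5 = 40  −1 ⇒ G_4=39
G_4=39  [base 7] 5·7 + 4  →[7↦8]→  5·8 + 4 = 44  −1 ⇒ G_5=43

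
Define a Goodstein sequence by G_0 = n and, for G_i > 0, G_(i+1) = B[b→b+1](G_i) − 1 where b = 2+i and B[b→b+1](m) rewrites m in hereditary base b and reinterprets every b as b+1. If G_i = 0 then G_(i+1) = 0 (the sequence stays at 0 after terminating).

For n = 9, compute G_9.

855935016215

i=0: 9 = 2^(2 + 1) + 1 (b=2); 2→3: 3^(3 + 1) + 1 = 82; 82−1 = 81
i=1: 81 = 3^(3 + 1) (b=3); 3→4: 4^(4 + 1) = 1024; 1024−1 = 1023
i=2: 1023 = 3·4^4 + 3·4^3 + 3·4^2 + 3·4 + 3 (b=4); 4→5: 3·5^5 + 3·5^3 + 3·5^2 + 3·5 + 3 = 9843; 9843−1 = 9842
i=3: 9842 = 3·5^5 + 3·5^3 + 3·5^2 + 3·5 + 2 (b=5); 5→6: 3·6^6 + 3·6^3 + 3·6^2 + 3·6 + 2 = 140744; 140744−1 = 140743
i=4: 140743 = 3·6^6 + 3·6^3 + 3·6^2 + 3·6 + 1 (b=6); 6→7: 3·7^7 + 3·7^3 + 3·7^2 + 3·7 + 1 = 2471827; 2471827−1 = 2471826
i=5: 2471826 = 3·7^7 + 3·7^3 + 3·7^2 + 3·7 (b=7); 7→8: 3·8^8 + 3·8^3 + 3·8^2 + 3·8 = 50333400; 50333400−1 = 50333399
i=6: 50333399 = 3·8^8 + 3·8^3 + 3·8^2 + 2·8 + 7 (b=8); 8→9: 3·9^9 + 3·9^3 + 3·9^2 + 2·9 + 7 = 1162263922; 1162263922−1 = 1162263921
i=7: 1162263921 = 3·9^9 + 3·9^3 + 3·9^2 + 2·9 + 6 (b=9); 9→10: 3·10^10 + 3·10^3 + 3·10^2 + 2·10 + 6 = 30000003326; 30000003326−1 = 30000003325
i=8: 30000003325 = 3·10^10 + 3·10^3 + 3·10^2 + 2·10 + 5 (b=10); 10→11: 3·11^11 + 3·11^3 + 3·11^2 + 2·11 + 5 = 855935016216; 855935016216−1 = 855935016215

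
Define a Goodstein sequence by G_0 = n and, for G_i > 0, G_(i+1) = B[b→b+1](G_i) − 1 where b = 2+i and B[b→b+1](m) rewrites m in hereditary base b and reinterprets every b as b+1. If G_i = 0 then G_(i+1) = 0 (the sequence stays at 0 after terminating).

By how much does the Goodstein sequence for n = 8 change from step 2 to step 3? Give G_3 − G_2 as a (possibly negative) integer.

5757

(0) 8|_2 = 2^(2 + 1) ↦ 3^(3 + 1)|_3 = 81 ⇒ 80
(1) 80|_3 = 2·3^3 + 2·3^2 + 2·3 + 2 ↦ 2·4^4 + 2·4^2 + 2·4 + 2|_4 = 554 ⇒ 553
(2) 553|_4 = 2·4^4 + 2·4^2 + 2·4 + 1 ↦ 2·5^5 + 2·5^2 + 2·5 + 1|_5 = 6311 ⇒ 6310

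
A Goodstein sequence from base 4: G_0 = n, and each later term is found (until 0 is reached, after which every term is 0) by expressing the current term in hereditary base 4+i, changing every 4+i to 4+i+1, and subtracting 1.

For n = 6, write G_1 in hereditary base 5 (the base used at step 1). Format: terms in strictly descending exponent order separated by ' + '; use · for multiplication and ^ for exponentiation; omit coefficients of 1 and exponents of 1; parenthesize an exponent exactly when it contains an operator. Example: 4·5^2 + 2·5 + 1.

5 + 1

G_0 = 6. HB_4(6) = 4 + 2. Bump = 7. G_1 = 6.
G_1 = 6. HB_5(6) = 5 + 1. Bump = 7. G_2 = 6.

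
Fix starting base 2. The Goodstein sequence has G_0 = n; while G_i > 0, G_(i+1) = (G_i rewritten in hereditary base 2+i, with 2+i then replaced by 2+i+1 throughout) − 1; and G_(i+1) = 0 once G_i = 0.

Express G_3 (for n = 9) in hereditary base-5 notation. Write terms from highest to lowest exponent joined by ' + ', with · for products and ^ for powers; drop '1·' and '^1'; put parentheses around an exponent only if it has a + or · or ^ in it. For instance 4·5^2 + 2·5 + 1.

3·5^5 + 3·5^3 + 3·5^2 + 3·5 + 2

step 0: 9 = 2^(2 + 1) + 1; sub 3 for 2: 3^(3 + 1) + 1; = 82; G_1 = 82−1 = 81
step 1: 81 = 3^(3 + 1); sub 4 for 3: 4^(4 + 1); = 1024; G_2 = 1024−1 = 1023
step 2: 1023 = 3·4^4 + 3·4^3 + 3·4^2 + 3·4 + 3; sub 5 for 4: 3·5^5 + 3·5^3 + 3·5^2 + 3·5 + 3; = 9843; G_3 = 9843−1 = 9842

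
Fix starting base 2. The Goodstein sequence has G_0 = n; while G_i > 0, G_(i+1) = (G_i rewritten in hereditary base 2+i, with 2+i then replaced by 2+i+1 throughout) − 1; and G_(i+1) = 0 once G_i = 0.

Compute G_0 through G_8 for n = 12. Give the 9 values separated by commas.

12, 107, 1065, 15685, 280019, 5764910, 134217867, 3486784574, 100000000211

base 2: 12 = 2^(2 + 1) + 2^2; at 3: 3^(3 + 1) + 3^3 = 108; next = 107
base 3: 107 = 3^(3 + 1) + 2·3^2 + 2·3 + 2; at 4: 4^(4 + 1) + 2·4^2 + 2·4 + 2 = 1066; next = 1065
base 4: 1065 = 4^(4 + 1) + 2·4^2 + 2·4 + 1; at 5: 5^(5 + 1) + 2·5^2 + 2·5 + 1 = 15686; next = 15685
base 5: 15685 = 5^(5 + 1) + 2·5^2 + 2·5; at 6: 6^(6 + 1) + 2·6^2 + 2·6 = 280020; next = 280019
base 6: 280019 = 6^(6 + 1) + 2·6^2 + 6 + 5; at 7: 7^(7 + 1) + 2·7^2 + 7 + 5 = 5764911; next = 5764910
base 7: 5764910 = 7^(7 + 1) + 2·7^2 + 7 + 4; at 8: 8^(8 + 1) + 2·8^2 + 8 + 4 = 134217868; next = 134217867
base 8: 134217867 = 8^(8 + 1) + 2·8^2 + 8 + 3; at 9: 9^(9 + 1) + 2·9^2 + 9 + 3 = 3486784575; next = 3486784574
base 9: 3486784574 = 9^(9 + 1) + 2·9^2 + 9 + 2; at 10: 10^(10 + 1) + 2·10^2 + 10 + 2 = 100000000212; next = 100000000211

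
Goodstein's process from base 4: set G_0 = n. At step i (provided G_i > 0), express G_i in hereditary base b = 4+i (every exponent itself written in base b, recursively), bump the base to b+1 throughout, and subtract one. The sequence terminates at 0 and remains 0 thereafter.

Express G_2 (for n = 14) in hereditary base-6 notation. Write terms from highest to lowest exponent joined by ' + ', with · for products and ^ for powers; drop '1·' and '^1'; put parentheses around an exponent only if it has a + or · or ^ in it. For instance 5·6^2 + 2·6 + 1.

step 0: 14 = 3·4 + 2; sub 5 for 4: 3·5 + 2; = 17; G_1 = 17−1 = 16
step 1: 16 = 3·5 + 1; sub 6 for 5: 3·6 + 1; = 19; G_2 = 19−1 = 18

3·6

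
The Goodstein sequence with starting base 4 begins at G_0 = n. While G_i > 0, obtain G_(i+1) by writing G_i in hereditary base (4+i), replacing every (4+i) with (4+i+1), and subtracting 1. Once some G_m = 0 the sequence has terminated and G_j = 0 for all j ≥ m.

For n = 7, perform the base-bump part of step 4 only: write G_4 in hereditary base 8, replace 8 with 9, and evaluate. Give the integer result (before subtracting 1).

7

base 4: 7 = 4 + 3; at 5: 5 + 3 = 8; next = 7
base 5: 7 = 5 + 2; at 6: 6 + 2 = 8; next = 7
base 6: 7 = 6 + 1; at 7: 7 + 1 = 8; next = 7
base 7: 7 = 7; at 8: 8 = 8; next = 7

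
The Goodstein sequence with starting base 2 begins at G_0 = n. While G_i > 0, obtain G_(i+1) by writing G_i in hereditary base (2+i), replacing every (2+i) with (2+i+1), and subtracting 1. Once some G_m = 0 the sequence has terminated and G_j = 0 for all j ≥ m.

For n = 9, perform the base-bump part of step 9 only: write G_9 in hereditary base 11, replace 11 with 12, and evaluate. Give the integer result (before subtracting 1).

9 —HB2→ 2^(2 + 1) + 1 —bump→ 3^(3 + 1) + 1 = 82 —(−1)→ 81
81 —HB3→ 3^(3 + 1) —bump→ 4^(4 + 1) = 1024 —(−1)→ 1023
1023 —HB4→ 3·4^4 + 3·4^3 + 3·4^2 + 3·4 + 3 —bump→ 3·5^5 + 3·5^3 + 3·5^2 + 3·5 + 3 = 9843 —(−1)→ 9842
9842 —HB5→ 3·5^5 + 3·5^3 + 3·5^2 + 3·5 + 2 —bump→ 3·6^6 + 3·6^3 + 3·6^2 + 3·6 + 2 = 140744 —(−1)→ 140743
140743 —HB6→ 3·6^6 + 3·6^3 + 3·6^2 + 3·6 + 1 —bump→ 3·7^7 + 3·7^3 + 3·7^2 + 3·7 + 1 = 2471827 —(−1)→ 2471826
2471826 —HB7→ 3·7^7 + 3·7^3 + 3·7^2 + 3·7 —bump→ 3·8^8 + 3·8^3 + 3·8^2 + 3·8 = 50333400 —(−1)→ 50333399
50333399 —HB8→ 3·8^8 + 3·8^3 + 3·8^2 + 2·8 + 7 —bump→ 3·9^9 + 3·9^3 + 3·9^2 + 2·9 + 7 = 1162263922 —(−1)→ 1162263921
1162263921 —HB9→ 3·9^9 + 3·9^3 + 3·9^2 + 2·9 + 6 —bump→ 3·10^10 + 3·10^3 + 3·10^2 + 2·10 + 6 = 30000003326 —(−1)→ 30000003325
30000003325 —HB10→ 3·10^10 + 3·10^3 + 3·10^2 + 2·10 + 5 —bump→ 3·11^11 + 3·11^3 + 3·11^2 + 2·11 + 5 = 855935016216 —(−1)→ 855935016215

26748301350412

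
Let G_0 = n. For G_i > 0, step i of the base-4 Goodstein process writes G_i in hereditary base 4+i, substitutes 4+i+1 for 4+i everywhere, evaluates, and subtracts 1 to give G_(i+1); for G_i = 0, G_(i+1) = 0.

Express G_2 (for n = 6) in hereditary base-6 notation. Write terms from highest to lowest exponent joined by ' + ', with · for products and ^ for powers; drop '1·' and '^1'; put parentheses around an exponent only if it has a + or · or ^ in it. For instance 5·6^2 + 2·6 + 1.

6

(0) 6|_4 = 4 + 2 ↦ 5 + 2|_5 = 7 ⇒ 6
(1) 6|_5 = 5 + 1 ↦ 6 + 1|_6 = 7 ⇒ 6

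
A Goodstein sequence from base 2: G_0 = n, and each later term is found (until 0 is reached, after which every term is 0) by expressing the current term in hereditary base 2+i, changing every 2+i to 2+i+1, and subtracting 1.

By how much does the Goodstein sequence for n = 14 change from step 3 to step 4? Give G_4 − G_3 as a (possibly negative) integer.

307841

base 2: 14 = 2^(2 + 1) + 2^2 + 2; at 3: 3^(3 + 1) + 3^3 + 3 = 111; next = 110
base 3: 110 = 3^(3 + 1) + 3^3 + 2; at 4: 4^(4 + 1) + 4^4 + 2 = 1282; next = 1281
base 4: 1281 = 4^(4 + 1) + 4^4 + 1; at 5: 5^(5 + 1) + 5^5 + 1 = 18751; next = 18750
base 5: 18750 = 5^(5 + 1) + 5^5; at 6: 6^(6 + 1) + 6^6 = 326592; next = 326591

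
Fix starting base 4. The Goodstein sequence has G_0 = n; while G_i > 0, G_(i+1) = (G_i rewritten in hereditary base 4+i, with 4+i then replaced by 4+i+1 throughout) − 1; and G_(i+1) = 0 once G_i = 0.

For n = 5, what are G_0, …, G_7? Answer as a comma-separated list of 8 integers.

G_0 = 5. HB_4(5) = 4 + 1. Bump = 6. G_1 = 5.
G_1 = 5. HB_5(5) = 5. Bump = 6. G_2 = 5.
G_2 = 5. HB_6(5) = 5. Bump = 5. G_3 = 4.
G_3 = 4. HB_7(4) = 4. Bump = 4. G_4 = 3.
G_4 = 3. HB_8(3) = 3. Bump = 3. G_5 = 2.
G_5 = 2. HB_9(2) = 2. Bump = 2. G_6 = 1.
G_6 = 1. HB_10(1) = 1. Bump = 1. G_7 = 0.

5, 5, 5, 4, 3, 2, 1, 0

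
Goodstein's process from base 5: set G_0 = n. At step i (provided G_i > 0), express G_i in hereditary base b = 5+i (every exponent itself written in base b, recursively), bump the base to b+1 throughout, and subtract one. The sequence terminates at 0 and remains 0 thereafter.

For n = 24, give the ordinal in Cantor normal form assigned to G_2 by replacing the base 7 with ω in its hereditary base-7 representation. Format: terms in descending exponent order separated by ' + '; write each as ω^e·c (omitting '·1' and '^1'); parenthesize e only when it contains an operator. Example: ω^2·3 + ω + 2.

ω·4 + 2

i=0: 24 = 4·5 + 4 (b=5); 5→6: 4·6 + 4 = 28; 28−1 = 27
i=1: 27 = 4·6 + 3 (b=6); 6→7: 4·7 + 3 = 31; 31−1 = 30
i=2: 30 = 4·7 + 2 (b=7); 7→8: 4·8 + 2 = 34; 34−1 = 33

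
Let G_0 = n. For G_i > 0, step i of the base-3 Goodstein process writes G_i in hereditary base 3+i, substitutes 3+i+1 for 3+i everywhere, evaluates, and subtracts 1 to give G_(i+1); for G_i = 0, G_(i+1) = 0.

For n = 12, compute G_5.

G_0=12  [base 3] 3^2 + 3  →[3↦4]→  4^2 + 4 = 20  −1 ⇒ G_1=19
G_1=19  [base 4] 4^2 + 3  →[4↦5]→  5^2 + 3 = 28  −1 ⇒ G_2=27
G_2=27  [base 5] 5^2 + 2  →[5↦6]→  6^2 + 2 = 38  −1 ⇒ G_3=37
G_3=37  [base 6] 6^2 + 1  →[6↦7]→  7^2 + 1 = 50  −1 ⇒ G_4=49
G_4=49  [base 7] 7^2  →[7↦8]→  8^2 = 64  −1 ⇒ G_5=63
G_5=63  [base 8] 7·8 + 7  →[8↦9]→  7·9 + 7 = 70  −1 ⇒ G_6=69

63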